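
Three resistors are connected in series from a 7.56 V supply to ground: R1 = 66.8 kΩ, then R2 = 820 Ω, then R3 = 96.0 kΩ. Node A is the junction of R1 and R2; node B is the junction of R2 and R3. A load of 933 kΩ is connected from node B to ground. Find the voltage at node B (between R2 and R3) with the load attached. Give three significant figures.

At node B, R3 is in parallel with the load: R3‖R_L = 87040 Ω.
Below node A the resistance is R2 + (R3‖R_L) = 87860 Ω, so V_A = 7.56 × 87860/154700 = 4.295 V.
Then V_B = V_A × (R3‖R_L)/(R2 + R3‖R_L) = 4.295 × 87040/87860 = 4.25 V.

V ≈ 4.25 V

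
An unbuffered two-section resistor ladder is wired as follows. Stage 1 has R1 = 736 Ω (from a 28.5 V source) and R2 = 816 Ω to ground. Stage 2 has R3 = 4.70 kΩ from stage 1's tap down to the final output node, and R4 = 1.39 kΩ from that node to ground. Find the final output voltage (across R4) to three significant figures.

Stage 2 presents R3+R4 = 6090 Ω as a load on stage 1's tap.
Stage 1's lower leg becomes R2‖(R3+R4) = 719.6 Ω, so V_mid = 28.5 × 719.6/1456 = 14.09 V.
Stage 2 is itself unloaded: V_out = V_mid × R4/(R3+R4) = 14.09 × 1390/6090 = 3.22 V.

V_out ≈ 3.22 V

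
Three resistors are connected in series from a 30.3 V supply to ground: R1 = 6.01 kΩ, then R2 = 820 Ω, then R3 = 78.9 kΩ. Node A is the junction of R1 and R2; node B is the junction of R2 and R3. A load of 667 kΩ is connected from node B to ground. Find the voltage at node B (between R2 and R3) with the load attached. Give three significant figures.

At node B, R3 is in parallel with the load: R3‖R_L = 70550 Ω.
Below node A the resistance is R2 + (R3‖R_L) = 71370 Ω, so V_A = 30.3 × 71370/77380 = 27.95 V.
Then V_B = V_A × (R3‖R_L)/(R2 + R3‖R_L) = 27.95 × 70550/71370 = 27.6 V.

V ≈ 27.6 V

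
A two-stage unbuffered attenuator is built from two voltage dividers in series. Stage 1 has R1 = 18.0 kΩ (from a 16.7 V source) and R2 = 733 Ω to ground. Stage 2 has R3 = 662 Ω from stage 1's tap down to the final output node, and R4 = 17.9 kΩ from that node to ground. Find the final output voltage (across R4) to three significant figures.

Stage 2 presents R3+R4 = 18560 Ω as a load on stage 1's tap.
Stage 1's lower leg becomes R2‖(R3+R4) = 705.2 Ω, so V_mid = 16.7 × 705.2/18710 = 0.6296 V.
Stage 2 is itself unloaded: V_out = V_mid × R4/(R3+R4) = 0.6296 × 17900/18560 = 0.607 V.

V_out ≈ 0.607 V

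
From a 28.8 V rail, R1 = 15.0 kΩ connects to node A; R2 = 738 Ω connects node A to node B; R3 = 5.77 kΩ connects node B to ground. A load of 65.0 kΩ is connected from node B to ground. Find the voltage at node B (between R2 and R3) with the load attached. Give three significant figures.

At node B, R3 is in parallel with the load: R3‖R_L = 5300 Ω.
Below node A the resistance is R2 + (R3‖R_L) = 6038 Ω, so V_A = 28.8 × 6038/21040 = 8.265 V.
Then V_B = V_A × (R3‖R_L)/(R2 + R3‖R_L) = 8.265 × 5300/6038 = 7.25 V.

V ≈ 7.25 V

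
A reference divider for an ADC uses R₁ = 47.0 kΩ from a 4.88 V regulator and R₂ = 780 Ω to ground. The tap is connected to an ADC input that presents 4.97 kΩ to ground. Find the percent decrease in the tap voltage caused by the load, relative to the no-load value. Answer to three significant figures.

13.4 %

Unloaded V = 4.88 × 780/47780 = 0.079665 V.
Loaded: R₂‖R_L = 674.2 Ω, giving V = 4.88 × 674.2/47670 = 0.069011 V.
Drop = (0.079665 − 0.069011) / 0.079665 = 13.4 %.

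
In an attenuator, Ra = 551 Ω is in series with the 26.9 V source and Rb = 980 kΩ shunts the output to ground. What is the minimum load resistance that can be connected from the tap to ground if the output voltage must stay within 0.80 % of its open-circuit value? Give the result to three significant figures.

R_L(min) ≈ 68.3 kΩ

Output resistance R_th = Ra‖Rb = (551 × 980000)/980600 = 550.7 Ω.
The fractional drop is R_th/(R_th + R_L); requiring this ≤ 0.00800 gives R_L ≥ R_th(1/0.00800 − 1) = 550.7 × 124.0 = 68.3 kΩ.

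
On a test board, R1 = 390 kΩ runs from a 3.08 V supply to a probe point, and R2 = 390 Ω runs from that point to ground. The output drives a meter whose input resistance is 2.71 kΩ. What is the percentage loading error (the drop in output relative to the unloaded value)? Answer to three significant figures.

12.6 %

The divider's output (Thévenin) resistance is R1‖R2 = 389.6 Ω.
Fractional drop under load = R_th/(R_th + R_L) = 389.6 / (389.6 + 2710) = 0.1257.
So the output falls by 12.6 %.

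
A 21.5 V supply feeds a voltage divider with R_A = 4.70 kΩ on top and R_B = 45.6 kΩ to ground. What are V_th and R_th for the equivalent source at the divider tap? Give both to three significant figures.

V_th is the open-circuit tap voltage: 21.5 × 45.6/(4.70 + 45.6) = 19.5 V.
With the supply zeroed, R_A and R_B appear in parallel from the tap: R_th = R_A‖R_B = (4.70 × 45.6)/50.30 = 4.26 kΩ.

V_th = 19.5 V, R_th = 4.26 kΩ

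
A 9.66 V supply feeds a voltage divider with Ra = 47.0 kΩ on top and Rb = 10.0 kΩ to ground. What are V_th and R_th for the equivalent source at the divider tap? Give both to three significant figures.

V_th = 1.69 V, R_th = 8.25 kΩ

V_th is the open-circuit tap voltage: 9.66 × 10.0/(47.0 + 10.0) = 1.69 V.
With the supply zeroed, Ra and Rb appear in parallel from the tap: R_th = Ra‖Rb = (47.0 × 10.0)/57.00 = 8.25 kΩ.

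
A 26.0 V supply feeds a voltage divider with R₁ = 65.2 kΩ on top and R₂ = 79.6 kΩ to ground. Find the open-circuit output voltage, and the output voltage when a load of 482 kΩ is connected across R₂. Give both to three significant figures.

Open-circuit: V = 26.0 × 79.6/(65.2 + 79.6) = 14.3 V.
With the load, R₂ becomes R₂‖R_L = 68.32 kΩ, so V = 26.0 × 68.32/133.5 = 13.3 V.

Unloaded: 14.3 V; loaded: 13.3 V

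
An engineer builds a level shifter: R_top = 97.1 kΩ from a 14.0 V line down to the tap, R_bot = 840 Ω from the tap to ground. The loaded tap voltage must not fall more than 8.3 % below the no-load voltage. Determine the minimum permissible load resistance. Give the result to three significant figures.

R_L(min) ≈ 9.20 kΩ

Output resistance R_th = R_top‖R_bot = (97100 × 840)/97940 = 832.8 Ω.
The fractional drop is R_th/(R_th + R_L); requiring this ≤ 0.0830 gives R_L ≥ R_th(1/0.0830 − 1) = 832.8 × 11.05 = 9.20 kΩ.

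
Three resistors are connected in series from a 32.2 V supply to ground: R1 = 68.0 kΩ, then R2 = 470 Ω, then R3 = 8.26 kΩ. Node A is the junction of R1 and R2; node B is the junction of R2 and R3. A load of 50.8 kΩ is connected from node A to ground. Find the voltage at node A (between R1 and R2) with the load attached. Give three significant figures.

V ≈ 3.18 V

Below node A the series string R2+R3 = 8730 Ω sits in parallel with the 50800 Ω load: 7450 Ω.
V_A = 32.2 × 7450/(68000 + 7450) = 3.18 V.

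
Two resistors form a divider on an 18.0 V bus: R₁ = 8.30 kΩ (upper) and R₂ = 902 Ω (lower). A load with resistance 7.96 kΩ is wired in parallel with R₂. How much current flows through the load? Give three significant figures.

R₂‖R_L = 810.2 Ω; V_out = 18.0 × 810.2/9110 = 1.601 V.
I_L = V_out / R_L = 1.601 / 7.96 kΩ = 0.201 mA.

I_L ≈ 0.201 mA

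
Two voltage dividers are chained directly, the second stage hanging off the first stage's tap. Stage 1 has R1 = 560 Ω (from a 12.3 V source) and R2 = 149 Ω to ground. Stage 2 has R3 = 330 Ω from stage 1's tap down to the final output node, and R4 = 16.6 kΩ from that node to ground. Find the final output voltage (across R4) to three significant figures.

Stage 2 presents R3+R4 = 16930 Ω as a load on stage 1's tap.
Stage 1's lower leg becomes R2‖(R3+R4) = 147.7 Ω, so V_mid = 12.3 × 147.7/707.7 = 2.567 V.
Stage 2 is itself unloaded: V_out = V_mid × R4/(R3+R4) = 2.567 × 16600/16930 = 2.52 V.

V_out ≈ 2.52 V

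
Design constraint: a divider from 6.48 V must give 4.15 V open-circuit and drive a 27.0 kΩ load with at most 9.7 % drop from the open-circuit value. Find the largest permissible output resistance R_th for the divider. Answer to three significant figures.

Loading drop = R_th/(R_th + R_L) ≤ 0.0970, so R_th ≤ R_L · ε/(1−ε) = 27.0 kΩ × 0.0970/0.9030 = 2.90 kΩ.
(Any R1, R2 with R2/(R1+R2) = 0.640 and R1‖R2 ≤ 2.90 kΩ will meet the spec.)

R_th ≤ 2.90 kΩ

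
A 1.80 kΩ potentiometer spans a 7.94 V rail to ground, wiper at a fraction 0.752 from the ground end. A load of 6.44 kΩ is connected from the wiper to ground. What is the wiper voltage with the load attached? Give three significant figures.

The wiper splits the pot into (1−α)R = 446.4 Ω above and αR = 1354 Ω below.
Lower section ‖ load = 1119 Ω.
V_wiper = 7.94 × 1119/(446.4 + 1119) = 5.68 V.

V ≈ 5.68 V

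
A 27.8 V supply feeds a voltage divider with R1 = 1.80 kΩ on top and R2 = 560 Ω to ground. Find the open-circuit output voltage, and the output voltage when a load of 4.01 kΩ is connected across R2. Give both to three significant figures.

Unloaded: 6.60 V; loaded: 5.96 V

Open-circuit: V = 27.8 × 560/(1800 + 560) = 6.60 V.
With the load, R2 becomes R2‖R_L = 491.4 Ω, so V = 27.8 × 491.4/2291 = 5.96 V.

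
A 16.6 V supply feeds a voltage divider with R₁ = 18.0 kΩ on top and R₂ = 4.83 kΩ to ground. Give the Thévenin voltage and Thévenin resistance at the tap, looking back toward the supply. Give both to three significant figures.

V_th = 3.51 V, R_th = 3.81 kΩ

V_th is the open-circuit tap voltage: 16.6 × 4.83/(18.0 + 4.83) = 3.51 V.
With the supply zeroed, R₁ and R₂ appear in parallel from the tap: R_th = R₁‖R₂ = (18.0 × 4.83)/22.83 = 3.81 kΩ.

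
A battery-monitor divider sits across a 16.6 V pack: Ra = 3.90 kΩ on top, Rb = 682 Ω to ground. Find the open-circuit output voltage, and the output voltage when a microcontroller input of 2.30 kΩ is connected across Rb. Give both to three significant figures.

Unloaded: 2.47 V; loaded: 1.97 V

Open-circuit: V = 16.6 × 682/(3900 + 682) = 2.47 V.
With the load, Rb becomes Rb‖R_L = 526.0 Ω, so V = 16.6 × 526.0/4426 = 1.97 V.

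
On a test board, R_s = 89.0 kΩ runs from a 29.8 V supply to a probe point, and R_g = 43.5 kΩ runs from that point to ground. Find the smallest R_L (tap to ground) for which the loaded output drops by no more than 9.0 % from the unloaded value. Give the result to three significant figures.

Output resistance R_th = R_s‖R_g = (89.0 × 43.5)/132.5 = 29.22 kΩ.
The fractional drop is R_th/(R_th + R_L); requiring this ≤ 0.0900 gives R_L ≥ R_th(1/0.0900 − 1) = 29.22 × 10.11 = 295 kΩ.

R_L(min) ≈ 295 kΩ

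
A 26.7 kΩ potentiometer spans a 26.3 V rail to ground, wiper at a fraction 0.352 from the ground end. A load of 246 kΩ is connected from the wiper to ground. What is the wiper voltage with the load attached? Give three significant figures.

The wiper splits the pot into (1−α)R = 17.30 kΩ above and αR = 9.398 kΩ below.
Lower section ‖ load = 9.053 kΩ.
V_wiper = 26.3 × 9.053/(17.30 + 9.053) = 9.03 V.

V ≈ 9.03 V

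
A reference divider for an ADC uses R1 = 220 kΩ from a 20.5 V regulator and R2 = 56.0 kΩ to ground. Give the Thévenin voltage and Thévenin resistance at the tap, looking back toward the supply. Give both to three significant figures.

V_th = 4.16 V, R_th = 44.6 kΩ

V_th is the open-circuit tap voltage: 20.5 × 56.0/(220 + 56.0) = 4.16 V.
With the supply zeroed, R1 and R2 appear in parallel from the tap: R_th = R1‖R2 = (220 × 56.0)/276.0 = 44.6 kΩ.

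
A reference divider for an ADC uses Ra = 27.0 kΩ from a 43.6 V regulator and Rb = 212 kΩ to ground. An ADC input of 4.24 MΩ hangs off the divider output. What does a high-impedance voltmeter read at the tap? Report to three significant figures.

The load sits in parallel with Rb: Rb‖R_L = (212 × 4240) / (212 + 4240) = 201.9 kΩ.
V_out = 43.6 × 201.9 / (27.0 + 201.9) = 43.6 × 201.9/228.9 = 38.5 V.
(Unloaded it would have been 38.7 V.)

V_out ≈ 38.5 V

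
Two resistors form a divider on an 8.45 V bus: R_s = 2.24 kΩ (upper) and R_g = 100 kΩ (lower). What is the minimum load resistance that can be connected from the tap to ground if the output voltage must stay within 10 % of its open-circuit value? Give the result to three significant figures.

Output resistance R_th = R_s‖R_g = (2.24 × 100)/102.2 = 2.191 kΩ.
The fractional drop is R_th/(R_th + R_L); requiring this ≤ 0.100 gives R_L ≥ R_th(1/0.100 − 1) = 2.191 × 9.000 = 19.7 kΩ.

R_L(min) ≈ 19.7 kΩ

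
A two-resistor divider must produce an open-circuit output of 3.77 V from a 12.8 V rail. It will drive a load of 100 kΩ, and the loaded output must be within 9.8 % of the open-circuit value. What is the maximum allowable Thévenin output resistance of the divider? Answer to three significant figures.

R_th ≤ 10.9 kΩ

Loading drop = R_th/(R_th + R_L) ≤ 0.0980, so R_th ≤ R_L · ε/(1−ε) = 100 kΩ × 0.0980/0.9020 = 10.9 kΩ.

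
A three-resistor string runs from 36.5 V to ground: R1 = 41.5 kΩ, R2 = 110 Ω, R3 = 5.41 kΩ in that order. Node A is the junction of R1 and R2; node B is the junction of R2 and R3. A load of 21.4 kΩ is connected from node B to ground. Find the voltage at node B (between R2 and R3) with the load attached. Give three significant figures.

At node B, R3 is in parallel with the load: R3‖R_L = 4318 Ω.
Below node A the resistance is R2 + (R3‖R_L) = 4428 Ω, so V_A = 36.5 × 4428/45930 = 3.519 V.
Then V_B = V_A × (R3‖R_L)/(R2 + R3‖R_L) = 3.519 × 4318/4428 = 3.43 V.

V ≈ 3.43 V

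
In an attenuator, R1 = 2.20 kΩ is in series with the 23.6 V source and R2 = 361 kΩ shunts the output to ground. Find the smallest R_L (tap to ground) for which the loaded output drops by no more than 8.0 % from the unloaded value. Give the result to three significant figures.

Output resistance R_th = R1‖R2 = (2.20 × 361)/363.2 = 2.187 kΩ.
The fractional drop is R_th/(R_th + R_L); requiring this ≤ 0.0800 gives R_L ≥ R_th(1/0.0800 − 1) = 2.187 × 11.50 = 25.1 kΩ.

R_L(min) ≈ 25.1 kΩ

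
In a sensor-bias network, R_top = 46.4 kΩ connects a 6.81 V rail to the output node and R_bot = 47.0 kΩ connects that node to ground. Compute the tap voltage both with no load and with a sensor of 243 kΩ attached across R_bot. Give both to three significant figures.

Open-circuit: V = 6.81 × 47.0/(46.4 + 47.0) = 3.43 V.
With the load, R_bot becomes R_bot‖R_L = 39.38 kΩ, so V = 6.81 × 39.38/85.78 = 3.13 V.

Unloaded: 3.43 V; loaded: 3.13 V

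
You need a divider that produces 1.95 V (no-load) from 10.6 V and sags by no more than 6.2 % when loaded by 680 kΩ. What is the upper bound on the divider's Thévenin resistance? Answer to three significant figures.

Loading drop = R_th/(R_th + R_L) ≤ 0.0620, so R_th ≤ R_L · ε/(1−ε) = 680 kΩ × 0.0620/0.9380 = 44.9 kΩ.

R_th ≤ 44.9 kΩ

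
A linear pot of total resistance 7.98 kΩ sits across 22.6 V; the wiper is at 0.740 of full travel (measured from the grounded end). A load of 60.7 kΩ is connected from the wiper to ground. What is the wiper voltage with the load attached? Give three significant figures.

V ≈ 16.3 V

The wiper splits the pot into (1−α)R = 2.075 kΩ above and αR = 5.905 kΩ below.
Lower section ‖ load = 5.382 kΩ.
V_wiper = 22.6 × 5.382/(2.075 + 5.382) = 16.3 V.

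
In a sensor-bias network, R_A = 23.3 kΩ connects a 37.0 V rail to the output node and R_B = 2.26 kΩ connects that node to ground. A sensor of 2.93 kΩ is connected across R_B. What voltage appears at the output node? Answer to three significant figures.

V_out ≈ 1.92 V

The load sits in parallel with R_B: R_B‖R_L = (2.26 × 2.93) / (2.26 + 2.93) = 1.276 kΩ.
V_out = 37.0 × 1.276 / (23.3 + 1.276) = 37.0 × 1.276/24.58 = 1.92 V.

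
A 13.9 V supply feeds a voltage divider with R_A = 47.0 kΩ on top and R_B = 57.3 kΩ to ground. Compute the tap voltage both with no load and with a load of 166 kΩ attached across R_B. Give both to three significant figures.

Unloaded: 7.64 V; loaded: 6.61 V

Open-circuit: V = 13.9 × 57.3/(47.0 + 57.3) = 7.64 V.
With the load, R_B becomes R_B‖R_L = 42.60 kΩ, so V = 13.9 × 42.60/89.60 = 6.61 V.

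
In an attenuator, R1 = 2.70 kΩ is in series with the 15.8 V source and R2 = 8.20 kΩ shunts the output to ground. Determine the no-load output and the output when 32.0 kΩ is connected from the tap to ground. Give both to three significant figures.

Open-circuit: V = 15.8 × 8.20/(2.70 + 8.20) = 11.9 V.
With the load, R2 becomes R2‖R_L = 6.527 kΩ, so V = 15.8 × 6.527/9.227 = 11.2 V.

Unloaded: 11.9 V; loaded: 11.2 V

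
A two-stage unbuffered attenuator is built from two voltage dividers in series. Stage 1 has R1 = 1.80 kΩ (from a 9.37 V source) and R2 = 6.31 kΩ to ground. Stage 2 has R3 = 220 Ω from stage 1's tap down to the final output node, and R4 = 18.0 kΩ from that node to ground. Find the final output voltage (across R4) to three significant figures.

Stage 2 presents R3+R4 = 18220 Ω as a load on stage 1's tap.
Stage 1's lower leg becomes R2‖(R3+R4) = 4687 Ω, so V_mid = 9.37 × 4687/6487 = 6.770 V.
Stage 2 is itself unloaded: V_out = V_mid × R4/(R3+R4) = 6.770 × 18000/18220 = 6.69 V.

V_out ≈ 6.69 V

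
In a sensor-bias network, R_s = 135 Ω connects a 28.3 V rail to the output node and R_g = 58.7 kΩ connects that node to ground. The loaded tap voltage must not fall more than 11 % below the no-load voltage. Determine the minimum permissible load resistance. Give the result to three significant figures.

R_L(min) ≈ 1.09 kΩ

Output resistance R_th = R_s‖R_g = (135 × 58700)/58840 = 134.7 Ω.
The fractional drop is R_th/(R_th + R_L); requiring this ≤ 0.110 gives R_L ≥ R_th(1/0.110 − 1) = 134.7 × 8.091 = 1.09 kΩ.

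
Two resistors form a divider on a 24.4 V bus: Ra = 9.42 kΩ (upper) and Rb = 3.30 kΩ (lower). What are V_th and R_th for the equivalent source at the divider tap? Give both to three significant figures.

V_th = 6.33 V, R_th = 2.44 kΩ

V_th is the open-circuit tap voltage: 24.4 × 3.30/(9.42 + 3.30) = 6.33 V.
With the supply zeroed, Ra and Rb appear in parallel from the tap: R_th = Ra‖Rb = (9.42 × 3.30)/12.72 = 2.44 kΩ.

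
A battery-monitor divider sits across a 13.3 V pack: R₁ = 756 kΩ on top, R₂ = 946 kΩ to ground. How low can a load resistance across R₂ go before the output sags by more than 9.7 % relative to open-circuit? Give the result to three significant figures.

Output resistance R_th = R₁‖R₂ = (756 × 946)/1702 = 420.2 kΩ.
The fractional drop is R_th/(R_th + R_L); requiring this ≤ 0.0970 gives R_L ≥ R_th(1/0.0970 − 1) = 420.2 × 9.309 = 3.91 MΩ.

R_L(min) ≈ 3.91 MΩ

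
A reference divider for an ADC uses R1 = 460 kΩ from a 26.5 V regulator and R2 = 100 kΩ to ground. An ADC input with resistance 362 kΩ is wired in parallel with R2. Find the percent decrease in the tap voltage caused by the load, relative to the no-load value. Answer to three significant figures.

Unloaded V = 26.5 × 100/560.0 = 4.732 V.
Loaded: R2‖R_L = 78.35 kΩ, giving V = 26.5 × 78.35/538.4 = 3.857 V.
Drop = (4.732 − 3.857) / 4.732 = 18.5 %.

18.5 %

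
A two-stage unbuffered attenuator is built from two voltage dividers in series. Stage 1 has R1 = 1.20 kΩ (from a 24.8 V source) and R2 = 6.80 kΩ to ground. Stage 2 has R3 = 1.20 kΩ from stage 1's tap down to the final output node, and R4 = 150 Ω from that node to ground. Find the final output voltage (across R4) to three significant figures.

Stage 2 presents R3+R4 = 1350 Ω as a load on stage 1's tap.
Stage 1's lower leg becomes R2‖(R3+R4) = 1126 Ω, so V_mid = 24.8 × 1126/2326 = 12.01 V.
Stage 2 is itself unloaded: V_out = V_mid × R4/(R3+R4) = 12.01 × 150/1350 = 1.33 V.

V_out ≈ 1.33 V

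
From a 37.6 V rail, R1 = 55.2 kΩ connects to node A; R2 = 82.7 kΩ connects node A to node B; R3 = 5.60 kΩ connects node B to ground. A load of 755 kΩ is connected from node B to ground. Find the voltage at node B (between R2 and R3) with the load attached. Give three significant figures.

At node B, R3 is in parallel with the load: R3‖R_L = 5.559 kΩ.
Below node A the resistance is R2 + (R3‖R_L) = 88.26 kΩ, so V_A = 37.6 × 88.26/143.5 = 23.13 V.
Then V_B = V_A × (R3‖R_L)/(R2 + R3‖R_L) = 23.13 × 5.559/88.26 = 1.46 V.

V ≈ 1.46 V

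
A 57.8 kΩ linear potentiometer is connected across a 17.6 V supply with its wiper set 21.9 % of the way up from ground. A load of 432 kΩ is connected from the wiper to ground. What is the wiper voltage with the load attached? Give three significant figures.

The wiper splits the pot into (1−α)R = 45.14 kΩ above and αR = 12.66 kΩ below.
Lower section ‖ load = 12.30 kΩ.
V_wiper = 17.6 × 12.30/(45.14 + 12.30) = 3.77 V.

V ≈ 3.77 V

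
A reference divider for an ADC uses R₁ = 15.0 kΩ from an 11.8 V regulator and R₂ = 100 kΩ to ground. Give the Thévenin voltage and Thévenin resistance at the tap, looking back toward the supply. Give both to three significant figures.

V_th is the open-circuit tap voltage: 11.8 × 100/(15.0 + 100) = 10.3 V.
With the supply zeroed, R₁ and R₂ appear in parallel from the tap: R_th = R₁‖R₂ = (15.0 × 100)/115.0 = 13.0 kΩ.

V_th = 10.3 V, R_th = 13.0 kΩ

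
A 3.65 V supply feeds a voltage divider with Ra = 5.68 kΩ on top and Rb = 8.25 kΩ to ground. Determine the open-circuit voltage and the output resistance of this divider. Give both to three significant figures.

V_th is the open-circuit tap voltage: 3.65 × 8.25/(5.68 + 8.25) = 2.16 V.
With the supply zeroed, Ra and Rb appear in parallel from the tap: R_th = Ra‖Rb = (5.68 × 8.25)/13.93 = 3.36 kΩ.

V_th = 2.16 V, R_th = 3.36 kΩ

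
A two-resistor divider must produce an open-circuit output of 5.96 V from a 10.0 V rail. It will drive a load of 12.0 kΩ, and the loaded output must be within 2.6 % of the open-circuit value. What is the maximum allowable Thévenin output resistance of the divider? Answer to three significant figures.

R_th ≤ 320 Ω

Loading drop = R_th/(R_th + R_L) ≤ 0.0260, so R_th ≤ R_L · ε/(1−ε) = 12.0 kΩ × 0.0260/0.9740 = 320 Ω.
(Any R1, R2 with R2/(R1+R2) = 0.596 and R1‖R2 ≤ 320 Ω will meet the spec.)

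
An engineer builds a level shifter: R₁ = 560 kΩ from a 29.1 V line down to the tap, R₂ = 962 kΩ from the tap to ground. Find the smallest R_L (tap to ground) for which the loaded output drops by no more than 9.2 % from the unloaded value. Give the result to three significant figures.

Output resistance R_th = R₁‖R₂ = (560 × 962)/1522 = 354.0 kΩ.
The fractional drop is R_th/(R_th + R_L); requiring this ≤ 0.0920 gives R_L ≥ R_th(1/0.0920 − 1) = 354.0 × 9.870 = 3.49 MΩ.

R_L(min) ≈ 3.49 MΩ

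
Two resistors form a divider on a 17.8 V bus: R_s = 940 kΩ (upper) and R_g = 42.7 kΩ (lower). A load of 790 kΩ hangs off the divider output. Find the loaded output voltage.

The load sits in parallel with R_g: R_g‖R_L = (42.7 × 790) / (42.7 + 790) = 40.51 kΩ.
V_out = 17.8 × 40.51 / (940 + 40.51) = 17.8 × 40.51/980.5 = 0.735 V.

V_out ≈ 0.735 V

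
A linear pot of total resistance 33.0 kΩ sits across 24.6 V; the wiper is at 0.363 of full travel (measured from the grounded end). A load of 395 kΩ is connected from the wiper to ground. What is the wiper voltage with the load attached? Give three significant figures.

V ≈ 8.76 V

The wiper splits the pot into (1−α)R = 21.02 kΩ above and αR = 11.98 kΩ below.
Lower section ‖ load = 11.63 kΩ.
V_wiper = 24.6 × 11.63/(21.02 + 11.63) = 8.76 V.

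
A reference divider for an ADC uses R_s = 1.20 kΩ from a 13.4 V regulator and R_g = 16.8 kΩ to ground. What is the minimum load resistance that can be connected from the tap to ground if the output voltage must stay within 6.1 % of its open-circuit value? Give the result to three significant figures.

Output resistance R_th = R_s‖R_g = (1.20 × 16.8)/18.00 = 1.120 kΩ.
The fractional drop is R_th/(R_th + R_L); requiring this ≤ 0.0610 gives R_L ≥ R_th(1/0.0610 − 1) = 1.120 × 15.39 = 17.2 kΩ.

R_L(min) ≈ 17.2 kΩ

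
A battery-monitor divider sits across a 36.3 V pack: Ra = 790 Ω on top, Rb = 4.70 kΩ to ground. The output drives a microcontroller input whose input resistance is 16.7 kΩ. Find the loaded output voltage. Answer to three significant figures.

The load sits in parallel with Rb: Rb‖R_L = (4700 × 16700) / (4700 + 16700) = 3668 Ω.
V_out = 36.3 × 3668 / (790 + 3668) = 36.3 × 3668/4458 = 29.9 V.
(Unloaded it would have been 31.1 V.)

V_out ≈ 29.9 V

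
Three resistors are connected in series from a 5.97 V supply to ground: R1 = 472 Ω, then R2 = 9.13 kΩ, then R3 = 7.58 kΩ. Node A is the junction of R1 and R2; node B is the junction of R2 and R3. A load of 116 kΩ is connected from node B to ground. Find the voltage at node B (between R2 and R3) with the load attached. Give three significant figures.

At node B, R3 is in parallel with the load: R3‖R_L = 7115 Ω.
Below node A the resistance is R2 + (R3‖R_L) = 16250 Ω, so V_A = 5.97 × 16250/16720 = 5.801 V.
Then V_B = V_A × (R3‖R_L)/(R2 + R3‖R_L) = 5.801 × 7115/16250 = 2.54 V.

V ≈ 2.54 V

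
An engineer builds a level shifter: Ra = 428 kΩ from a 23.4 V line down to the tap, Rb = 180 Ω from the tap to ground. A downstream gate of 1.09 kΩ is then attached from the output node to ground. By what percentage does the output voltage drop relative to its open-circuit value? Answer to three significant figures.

14.2 %

The divider's output (Thévenin) resistance is Ra‖Rb = 179.9 Ω.
Fractional drop under load = R_th/(R_th + R_L) = 179.9 / (179.9 + 1090) = 0.1417.
So the output falls by 14.2 %.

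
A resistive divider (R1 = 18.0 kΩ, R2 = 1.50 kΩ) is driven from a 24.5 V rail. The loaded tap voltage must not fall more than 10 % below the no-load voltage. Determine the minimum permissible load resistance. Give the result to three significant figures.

Output resistance R_th = R1‖R2 = (18.0 × 1.50)/19.50 = 1.385 kΩ.
The fractional drop is R_th/(R_th + R_L); requiring this ≤ 0.100 gives R_L ≥ R_th(1/0.100 − 1) = 1.385 × 9.000 = 12.5 kΩ.

R_L(min) ≈ 12.5 kΩ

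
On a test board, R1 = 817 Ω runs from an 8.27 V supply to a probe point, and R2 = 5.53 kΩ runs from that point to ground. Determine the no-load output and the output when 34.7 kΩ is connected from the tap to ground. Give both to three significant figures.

Unloaded: 7.21 V; loaded: 7.06 V

Open-circuit: V = 8.27 × 5530/(817 + 5530) = 7.21 V.
With the load, R2 becomes R2‖R_L = 4770 Ω, so V = 8.27 × 4770/5587 = 7.06 V.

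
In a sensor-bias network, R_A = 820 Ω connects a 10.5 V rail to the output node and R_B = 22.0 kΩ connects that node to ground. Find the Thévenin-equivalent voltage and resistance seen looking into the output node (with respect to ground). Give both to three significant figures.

V_th is the open-circuit tap voltage: 10.5 × 22000/(820 + 22000) = 10.1 V.
With the supply zeroed, R_A and R_B appear in parallel from the tap: R_th = R_A‖R_B = (820 × 22000)/22820 = 791 Ω.

V_th = 10.1 V, R_th = 791 Ω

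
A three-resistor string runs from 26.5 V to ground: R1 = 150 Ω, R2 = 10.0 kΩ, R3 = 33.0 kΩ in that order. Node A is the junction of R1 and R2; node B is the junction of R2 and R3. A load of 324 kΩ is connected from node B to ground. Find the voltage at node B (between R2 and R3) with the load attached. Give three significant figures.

V ≈ 19.8 V

At node B, R3 is in parallel with the load: R3‖R_L = 29950 Ω.
Below node A the resistance is R2 + (R3‖R_L) = 39950 Ω, so V_A = 26.5 × 39950/40100 = 26.40 V.
Then V_B = V_A × (R3‖R_L)/(R2 + R3‖R_L) = 26.40 × 29950/39950 = 19.8 V.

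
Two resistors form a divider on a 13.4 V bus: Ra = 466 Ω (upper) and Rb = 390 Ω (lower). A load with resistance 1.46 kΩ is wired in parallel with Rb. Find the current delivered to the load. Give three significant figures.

I_L ≈ 3.65 mA

Rb‖R_L = 307.8 Ω; V_out = 13.4 × 307.8/773.8 = 5.330 V.
I_L = V_out / R_L = 5.330 / 1.46 kΩ = 3.65 mA.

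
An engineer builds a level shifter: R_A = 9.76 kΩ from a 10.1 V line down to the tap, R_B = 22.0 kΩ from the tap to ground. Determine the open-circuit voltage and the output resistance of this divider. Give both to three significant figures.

V_th is the open-circuit tap voltage: 10.1 × 22.0/(9.76 + 22.0) = 7.00 V.
With the supply zeroed, R_A and R_B appear in parallel from the tap: R_th = R_A‖R_B = (9.76 × 22.0)/31.76 = 6.76 kΩ.

V_th = 7.00 V, R_th = 6.76 kΩ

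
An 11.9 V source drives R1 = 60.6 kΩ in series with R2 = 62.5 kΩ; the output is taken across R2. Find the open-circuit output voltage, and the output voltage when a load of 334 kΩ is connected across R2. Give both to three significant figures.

Open-circuit: V = 11.9 × 62.5/(60.6 + 62.5) = 6.04 V.
With the load, R2 becomes R2‖R_L = 52.65 kΩ, so V = 11.9 × 52.65/113.2 = 5.53 V.

Unloaded: 6.04 V; loaded: 5.53 V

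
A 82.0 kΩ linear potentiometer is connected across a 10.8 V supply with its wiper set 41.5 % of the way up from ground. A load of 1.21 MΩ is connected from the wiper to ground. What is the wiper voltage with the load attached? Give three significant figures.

The wiper splits the pot into (1−α)R = 47.97 kΩ above and αR = 34.03 kΩ below.
Lower section ‖ load = 33.10 kΩ.
V_wiper = 10.8 × 33.10/(47.97 + 33.10) = 4.41 V.

V ≈ 4.41 V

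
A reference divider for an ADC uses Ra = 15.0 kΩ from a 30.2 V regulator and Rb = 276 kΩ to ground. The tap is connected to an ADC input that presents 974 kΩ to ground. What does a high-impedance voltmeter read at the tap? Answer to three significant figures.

V_out ≈ 28.2 V

The load sits in parallel with Rb: Rb‖R_L = (276 × 974) / (276 + 974) = 215.1 kΩ.
V_out = 30.2 × 215.1 / (15.0 + 215.1) = 30.2 × 215.1/230.1 = 28.2 V.
(Unloaded it would have been 28.6 V.)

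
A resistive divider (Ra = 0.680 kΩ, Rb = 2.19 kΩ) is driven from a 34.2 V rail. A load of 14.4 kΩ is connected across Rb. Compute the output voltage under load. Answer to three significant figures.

V_out ≈ 25.2 V

The load sits in parallel with Rb: Rb‖R_L = (2190 × 14400) / (2190 + 14400) = 1901 Ω.
V_out = 34.2 × 1901 / (680 + 1901) = 34.2 × 1901/2581 = 25.2 V.
(Unloaded it would have been 26.1 V.)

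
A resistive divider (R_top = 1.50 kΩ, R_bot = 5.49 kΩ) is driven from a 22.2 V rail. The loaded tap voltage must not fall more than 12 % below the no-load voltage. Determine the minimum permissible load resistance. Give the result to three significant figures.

R_L(min) ≈ 8.64 kΩ

Output resistance R_th = R_top‖R_bot = (1.50 × 5.49)/6.990 = 1.178 kΩ.
The fractional drop is R_th/(R_th + R_L); requiring this ≤ 0.120 gives R_L ≥ R_th(1/0.120 − 1) = 1.178 × 7.333 = 8.64 kΩ.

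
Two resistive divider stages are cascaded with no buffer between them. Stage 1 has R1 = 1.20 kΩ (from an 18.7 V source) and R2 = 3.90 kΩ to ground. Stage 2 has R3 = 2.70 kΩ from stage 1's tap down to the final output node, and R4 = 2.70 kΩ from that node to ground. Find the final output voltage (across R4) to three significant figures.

Stage 2 presents R3+R4 = 5.400 kΩ as a load on stage 1's tap.
Stage 1's lower leg becomes R2‖(R3+R4) = 2.265 kΩ, so V_mid = 18.7 × 2.265/3.465 = 12.22 V.
Stage 2 is itself unloaded: V_out = V_mid × R4/(R3+R4) = 12.22 × 2.70/5.400 = 6.11 V.

V_out ≈ 6.11 V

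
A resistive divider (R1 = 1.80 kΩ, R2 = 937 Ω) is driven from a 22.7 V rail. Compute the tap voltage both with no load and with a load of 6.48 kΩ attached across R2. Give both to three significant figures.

Unloaded: 7.77 V; loaded: 7.10 V

Open-circuit: V = 22.7 × 937/(1800 + 937) = 7.77 V.
With the load, R2 becomes R2‖R_L = 818.6 Ω, so V = 22.7 × 818.6/2619 = 7.10 V.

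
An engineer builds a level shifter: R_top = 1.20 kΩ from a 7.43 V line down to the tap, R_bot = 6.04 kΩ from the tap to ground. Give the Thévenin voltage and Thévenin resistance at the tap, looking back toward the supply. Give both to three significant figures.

V_th is the open-circuit tap voltage: 7.43 × 6.04/(1.20 + 6.04) = 6.20 V.
With the supply zeroed, R_top and R_bot appear in parallel from the tap: R_th = R_top‖R_bot = (1.20 × 6.04)/7.240 = 1.00 kΩ.

V_th = 6.20 V, R_th = 1.00 kΩ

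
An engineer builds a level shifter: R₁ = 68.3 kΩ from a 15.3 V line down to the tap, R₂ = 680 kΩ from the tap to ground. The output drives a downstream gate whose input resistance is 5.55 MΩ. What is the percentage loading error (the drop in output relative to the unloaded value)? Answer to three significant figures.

1.11 %

The divider's output (Thévenin) resistance is R₁‖R₂ = 62.07 kΩ.
Fractional drop under load = R_th/(R_th + R_L) = 62.07 / (62.07 + 5550) = 0.01106.
So the output falls by 1.11 %.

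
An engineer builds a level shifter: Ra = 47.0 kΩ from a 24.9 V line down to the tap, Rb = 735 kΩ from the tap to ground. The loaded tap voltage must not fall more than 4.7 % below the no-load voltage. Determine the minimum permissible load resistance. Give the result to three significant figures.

Output resistance R_th = Ra‖Rb = (47.0 × 735)/782.0 = 44.18 kΩ.
The fractional drop is R_th/(R_th + R_L); requiring this ≤ 0.0470 gives R_L ≥ R_th(1/0.0470 − 1) = 44.18 × 20.28 = 896 kΩ.

R_L(min) ≈ 896 kΩ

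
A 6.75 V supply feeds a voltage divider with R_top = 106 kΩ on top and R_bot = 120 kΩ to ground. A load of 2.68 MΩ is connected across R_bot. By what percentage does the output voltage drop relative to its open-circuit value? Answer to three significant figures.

2.06 %

The divider's output (Thévenin) resistance is R_top‖R_bot = 56.28 kΩ.
Fractional drop under load = R_th/(R_th + R_L) = 56.28 / (56.28 + 2680) = 0.02057.
So the output falls by 2.06 %.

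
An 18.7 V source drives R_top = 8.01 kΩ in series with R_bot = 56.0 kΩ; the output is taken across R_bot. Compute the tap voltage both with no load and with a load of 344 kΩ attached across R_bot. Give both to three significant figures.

Unloaded: 16.4 V; loaded: 16.0 V

Open-circuit: V = 18.7 × 56.0/(8.01 + 56.0) = 16.4 V.
With the load, R_bot becomes R_bot‖R_L = 48.16 kΩ, so V = 18.7 × 48.16/56.17 = 16.0 V.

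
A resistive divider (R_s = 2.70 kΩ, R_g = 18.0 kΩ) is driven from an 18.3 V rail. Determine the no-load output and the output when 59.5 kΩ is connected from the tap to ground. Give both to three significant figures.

Unloaded: 15.9 V; loaded: 15.3 V

Open-circuit: V = 18.3 × 18.0/(2.70 + 18.0) = 15.9 V.
With the load, R_g becomes R_g‖R_L = 13.82 kΩ, so V = 18.3 × 13.82/16.52 = 15.3 V.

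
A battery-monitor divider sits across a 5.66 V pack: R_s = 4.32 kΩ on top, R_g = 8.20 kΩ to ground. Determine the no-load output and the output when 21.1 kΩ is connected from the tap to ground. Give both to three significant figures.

Unloaded: 3.71 V; loaded: 3.27 V

Open-circuit: V = 5.66 × 8.20/(4.32 + 8.20) = 3.71 V.
With the load, R_g becomes R_g‖R_L = 5.905 kΩ, so V = 5.66 × 5.905/10.23 = 3.27 V.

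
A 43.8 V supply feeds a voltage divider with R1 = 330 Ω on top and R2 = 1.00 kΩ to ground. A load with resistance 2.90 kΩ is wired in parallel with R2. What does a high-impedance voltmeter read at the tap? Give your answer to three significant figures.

V_out ≈ 30.3 V

The load sits in parallel with R2: R2‖R_L = (1000 × 2900) / (1000 + 2900) = 743.6 Ω.
V_out = 43.8 × 743.6 / (330 + 743.6) = 43.8 × 743.6/1074 = 30.3 V.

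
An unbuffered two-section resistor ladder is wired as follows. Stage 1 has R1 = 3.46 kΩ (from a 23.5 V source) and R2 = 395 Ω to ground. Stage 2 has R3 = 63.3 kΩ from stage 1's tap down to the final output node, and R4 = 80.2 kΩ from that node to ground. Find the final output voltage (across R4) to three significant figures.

V_out ≈ 1.34 V

Stage 2 presents R3+R4 = 143500 Ω as a load on stage 1's tap.
Stage 1's lower leg becomes R2‖(R3+R4) = 393.9 Ω, so V_mid = 23.5 × 393.9/3854 = 2.402 V.
Stage 2 is itself unloaded: V_out = V_mid × R4/(R3+R4) = 2.402 × 80200/143500 = 1.34 V.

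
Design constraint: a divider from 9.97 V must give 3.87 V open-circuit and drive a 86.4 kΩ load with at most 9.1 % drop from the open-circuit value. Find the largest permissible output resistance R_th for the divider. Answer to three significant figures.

Loading drop = R_th/(R_th + R_L) ≤ 0.0910, so R_th ≤ R_L · ε/(1−ε) = 86.4 kΩ × 0.0910/0.9090 = 8.65 kΩ.
(Any R1, R2 with R2/(R1+R2) = 0.388 and R1‖R2 ≤ 8.65 kΩ will meet the spec.)

R_th ≤ 8.65 kΩ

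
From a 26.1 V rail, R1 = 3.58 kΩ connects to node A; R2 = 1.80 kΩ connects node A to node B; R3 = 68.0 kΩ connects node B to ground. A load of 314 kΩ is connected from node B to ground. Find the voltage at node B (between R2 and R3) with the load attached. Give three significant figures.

At node B, R3 is in parallel with the load: R3‖R_L = 55.90 kΩ.
Below node A the resistance is R2 + (R3‖R_L) = 57.70 kΩ, so V_A = 26.1 × 57.70/61.28 = 24.58 V.
Then V_B = V_A × (R3‖R_L)/(R2 + R3‖R_L) = 24.58 × 55.90/57.70 = 23.8 V.

V ≈ 23.8 V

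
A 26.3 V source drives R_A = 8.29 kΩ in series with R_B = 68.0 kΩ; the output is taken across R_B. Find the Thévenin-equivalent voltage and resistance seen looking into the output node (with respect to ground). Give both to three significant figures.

V_th = 23.4 V, R_th = 7.39 kΩ

V_th is the open-circuit tap voltage: 26.3 × 68.0/(8.29 + 68.0) = 23.4 V.
With the supply zeroed, R_A and R_B appear in parallel from the tap: R_th = R_A‖R_B = (8.29 × 68.0)/76.29 = 7.39 kΩ.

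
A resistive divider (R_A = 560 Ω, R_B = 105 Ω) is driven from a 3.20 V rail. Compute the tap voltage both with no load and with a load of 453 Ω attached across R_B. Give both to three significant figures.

Unloaded: 0.505 V; loaded: 0.423 V

Open-circuit: V = 3.20 × 105/(560 + 105) = 0.505 V.
With the load, R_B becomes R_B‖R_L = 85.24 Ω, so V = 3.20 × 85.24/645.2 = 0.423 V.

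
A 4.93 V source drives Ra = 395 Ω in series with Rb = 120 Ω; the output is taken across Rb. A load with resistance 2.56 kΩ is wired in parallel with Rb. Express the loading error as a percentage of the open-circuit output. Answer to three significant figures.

3.47 %

The divider's output (Thévenin) resistance is Ra‖Rb = 92.04 Ω.
Fractional drop under load = R_th/(R_th + R_L) = 92.04 / (92.04 + 2560) = 0.03470.
So the output falls by 3.47 %.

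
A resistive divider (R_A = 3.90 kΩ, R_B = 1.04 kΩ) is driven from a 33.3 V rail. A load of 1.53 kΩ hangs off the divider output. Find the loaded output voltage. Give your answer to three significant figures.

V_out ≈ 4.56 V

The load sits in parallel with R_B: R_B‖R_L = (1.04 × 1.53) / (1.04 + 1.53) = 0.6191 kΩ.
V_out = 33.3 × 0.6191 / (3.90 + 0.6191) = 33.3 × 0.6191/4.519 = 4.56 V.
(Unloaded it would have been 7.01 V.)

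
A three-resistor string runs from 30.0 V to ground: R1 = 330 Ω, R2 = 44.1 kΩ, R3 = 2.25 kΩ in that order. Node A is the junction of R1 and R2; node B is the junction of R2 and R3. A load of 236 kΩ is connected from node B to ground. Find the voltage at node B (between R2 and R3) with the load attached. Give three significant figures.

At node B, R3 is in parallel with the load: R3‖R_L = 2229 Ω.
Below node A the resistance is R2 + (R3‖R_L) = 46330 Ω, so V_A = 30.0 × 46330/46660 = 29.79 V.
Then V_B = V_A × (R3‖R_L)/(R2 + R3‖R_L) = 29.79 × 2229/46330 = 1.43 V.

V ≈ 1.43 V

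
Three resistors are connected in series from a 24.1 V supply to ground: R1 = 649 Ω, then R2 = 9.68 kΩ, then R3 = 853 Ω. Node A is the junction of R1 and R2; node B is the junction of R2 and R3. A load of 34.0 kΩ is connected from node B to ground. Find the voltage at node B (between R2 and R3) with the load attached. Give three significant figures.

V ≈ 1.80 V

At node B, R3 is in parallel with the load: R3‖R_L = 832.1 Ω.
Below node A the resistance is R2 + (R3‖R_L) = 10510 Ω, so V_A = 24.1 × 10510/11160 = 22.70 V.
Then V_B = V_A × (R3‖R_L)/(R2 + R3‖R_L) = 22.70 × 832.1/10510 = 1.80 V.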